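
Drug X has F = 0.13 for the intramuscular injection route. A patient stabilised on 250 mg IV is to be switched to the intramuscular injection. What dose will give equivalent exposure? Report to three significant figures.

D_intramuscular = 1920 mg

For equal systemic exposure: F × D_ev = D_iv
D_ev = D_iv / F = 250 / 0.13 = 1923.08 mg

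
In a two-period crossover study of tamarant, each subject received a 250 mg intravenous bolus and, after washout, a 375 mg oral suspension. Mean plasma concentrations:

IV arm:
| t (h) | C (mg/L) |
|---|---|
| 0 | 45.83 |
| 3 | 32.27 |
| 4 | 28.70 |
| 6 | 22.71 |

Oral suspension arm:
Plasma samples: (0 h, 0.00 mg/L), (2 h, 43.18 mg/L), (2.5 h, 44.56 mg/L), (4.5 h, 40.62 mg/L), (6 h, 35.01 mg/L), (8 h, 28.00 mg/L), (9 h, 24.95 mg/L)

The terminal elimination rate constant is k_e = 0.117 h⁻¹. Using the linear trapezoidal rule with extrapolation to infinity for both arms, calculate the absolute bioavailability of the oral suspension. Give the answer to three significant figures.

Trapezoidal AUC_0→6 (IV):
  [0→3]: (45.83+32.27)/2 × 3 = 117.15
  [3→4]: (32.27+28.70)/2 × 1 = 30.485
  [4→6]: (28.70+22.71)/2 × 2 = 51.41
  Sum = 199.045 mg/L·h
IV tail: 22.71/0.117 = 194.103; AUC_iv,0→∞ = 199.045 + 194.103 = 393.148 mg/L·h
Trapezoidal AUC_0→9 (oral suspension):
  [0→2]: (0.00+43.18)/2 × 2 = 43.18
  [2→2.5]: (43.18+44.56)/2 × 0.5 = 21.935
  [2.5→4.5]: (44.56+40.62)/2 × 2 = 85.18
  [4.5→6]: (40.62+35.01)/2 × 1.5 = 56.7225
  [6→8]: (35.01+28.00)/2 × 2 = 63.01
  [8→9]: (28.00+24.95)/2 × 1 = 26.475
  Sum = 296.5025 mg/L·h
oral suspension tail: 24.95/0.117 = 213.248; AUC_ev,0→∞ = 296.5025 + 213.248 = 509.7505 mg/L·h
F = (AUC_ev/D_ev)/(AUC_iv/D_iv) = (509.7505/375)/(393.148/250) = 1.35933/1.572592 = 0.8644

F = 0.864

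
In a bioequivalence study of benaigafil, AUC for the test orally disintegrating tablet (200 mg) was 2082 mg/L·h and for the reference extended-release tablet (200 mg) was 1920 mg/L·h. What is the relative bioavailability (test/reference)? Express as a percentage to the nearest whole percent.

F_rel = 108%

F_rel = (AUC_test/D_test) / (AUC_ref/D_ref)
      = (2082/200) / (1920/200)
      = 10.41 / 9.6 = 1.0844 = 108.44%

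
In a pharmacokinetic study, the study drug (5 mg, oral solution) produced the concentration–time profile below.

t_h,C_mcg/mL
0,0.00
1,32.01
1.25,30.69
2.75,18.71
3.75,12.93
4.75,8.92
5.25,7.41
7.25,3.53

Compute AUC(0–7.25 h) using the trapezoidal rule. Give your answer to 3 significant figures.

Trapezoidal AUC_0→7.25:
  [0→1]: (0.00+32.01)/2 × 1 = 16.005
  [1→1.25]: (32.01+30.69)/2 × 0.25 = 7.8375
  [1.25→2.75]: (30.69+18.71)/2 × 1.5 = 37.05
  [2.75→3.75]: (18.71+12.93)/2 × 1 = 15.82
  [3.75→4.75]: (12.93+8.92)/2 × 1 = 10.925
  [4.75→5.25]: (8.92+7.41)/2 × 0.5 = 4.0825
  [5.25→7.25]: (7.41+3.53)/2 × 2 = 10.94
  Sum = 102.66 mcg/mL·h

AUC = 103 mcg/mL·h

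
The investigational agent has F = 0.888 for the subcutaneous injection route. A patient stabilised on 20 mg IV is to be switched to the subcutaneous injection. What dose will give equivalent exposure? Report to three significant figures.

For equal systemic exposure: F × D_ev = D_iv
D_ev = D_iv / F = 20 / 0.888 = 22.5225 mg

D_subcutaneous = 22.5 mg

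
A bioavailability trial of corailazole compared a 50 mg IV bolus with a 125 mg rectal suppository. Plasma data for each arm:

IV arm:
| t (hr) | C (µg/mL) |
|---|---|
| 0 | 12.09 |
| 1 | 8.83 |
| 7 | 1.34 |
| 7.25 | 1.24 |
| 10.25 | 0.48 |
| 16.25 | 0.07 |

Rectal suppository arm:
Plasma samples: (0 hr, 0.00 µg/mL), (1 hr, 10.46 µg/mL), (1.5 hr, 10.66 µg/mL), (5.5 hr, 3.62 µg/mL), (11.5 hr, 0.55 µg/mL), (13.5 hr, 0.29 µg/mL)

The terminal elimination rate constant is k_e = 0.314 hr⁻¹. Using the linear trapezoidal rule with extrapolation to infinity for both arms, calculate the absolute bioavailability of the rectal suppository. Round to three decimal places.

F = 0.466

Trapezoidal AUC_0→16.25 (IV):
  [0→1]: (12.09+8.83)/2 × 1 = 10.46
  [1→7]: (8.83+1.34)/2 × 6 = 30.51
  [7→7.25]: (1.34+1.24)/2 × 0.25 = 0.3225
  [7.25→10.25]: (1.24+0.48)/2 × 3 = 2.58
  [10.25→16.25]: (0.48+0.07)/2 × 6 = 1.65
  Sum = 45.5225 µg/mL·hr
IV tail: 0.07/0.314 = 0.223; AUC_iv,0→∞ = 45.5225 + 0.223 = 45.7455 µg/mL·hr
Trapezoidal AUC_0→13.5 (rectal suppository):
  [0→1]: (0.00+10.46)/2 × 1 = 5.23
  [1→1.5]: (10.46+10.66)/2 × 0.5 = 5.28
  [1.5→5.5]: (10.66+3.62)/2 × 4 = 28.56
  [5.5→11.5]: (3.62+0.55)/2 × 6 = 12.51
  [11.5→13.5]: (0.55+0.29)/2 × 2 = 0.84
  Sum = 52.42 µg/mL·hr
rectal suppository tail: 0.29/0.314 = 0.924; AUC_ev,0→∞ = 52.42 + 0.924 = 53.344 µg/mL·hr
F = (AUC_ev/D_ev)/(AUC_iv/D_iv) = (53.344/125)/(45.7455/50) = 0.426752/0.91491 = 0.4664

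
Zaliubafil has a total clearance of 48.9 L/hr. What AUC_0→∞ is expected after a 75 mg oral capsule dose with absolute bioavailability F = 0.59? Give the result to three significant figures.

AUC_0→∞ = F × Dose / CL
        = 0.59 × 75 / 48.9 = 0.904908 mg/L·hr

AUC = 0.905 mg/L·hr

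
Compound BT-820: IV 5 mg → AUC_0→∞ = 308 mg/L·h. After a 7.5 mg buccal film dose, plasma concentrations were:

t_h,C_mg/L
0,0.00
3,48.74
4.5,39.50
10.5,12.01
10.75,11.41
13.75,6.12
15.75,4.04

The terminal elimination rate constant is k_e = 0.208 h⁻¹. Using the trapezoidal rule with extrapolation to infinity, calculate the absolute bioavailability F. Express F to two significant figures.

F = 0.76

Trapezoidal AUC_0→15.75 (buccal film):
  [0→3]: (0.00+48.74)/2 × 3 = 73.11
  [3→4.5]: (48.74+39.50)/2 × 1.5 = 66.18
  [4.5→10.5]: (39.50+12.01)/2 × 6 = 154.53
  [10.5→10.75]: (12.01+11.41)/2 × 0.25 = 2.9275
  [10.75→13.75]: (11.41+6.12)/2 × 3 = 26.295
  [13.75→15.75]: (6.12+4.04)/2 × 2 = 10.16
  Sum = 333.2025 mg/L·h
Tail: C_last/k_e = 4.04/0.208 = 19.423
AUC_0→∞ (buccal film) = 333.2025 + 19.423 = 352.6255 mg/L·h
F = (AUC_ev/D_ev)/(AUC_iv/D_iv) = (352.6255/7.5)/(308/5) = 47.0167/61.6 = 0.7633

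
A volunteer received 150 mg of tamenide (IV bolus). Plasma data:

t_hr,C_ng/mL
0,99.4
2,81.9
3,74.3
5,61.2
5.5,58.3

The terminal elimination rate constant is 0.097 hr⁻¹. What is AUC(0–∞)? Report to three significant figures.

AUC = 1030 ng/mL·hr

Trapezoidal AUC_0→5.5:
  [0→2]: (99.4+81.9)/2 × 2 = 181.3
  [2→3]: (81.9+74.3)/2 × 1 = 78.1
  [3→5]: (74.3+61.2)/2 × 2 = 135.5
  [5→5.5]: (61.2+58.3)/2 × 0.5 = 29.875
  Sum = 424.775 ng/mL·hr
Extrapolated tail: C_last / k_e = 58.3 / 0.097 = 601.031
AUC_0→∞ = 424.775 + 601.031 = 1025.806 ng/mL·hr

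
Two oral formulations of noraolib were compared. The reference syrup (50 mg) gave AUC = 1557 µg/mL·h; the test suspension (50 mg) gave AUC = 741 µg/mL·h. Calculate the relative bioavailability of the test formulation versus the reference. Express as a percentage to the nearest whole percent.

F_rel = 48%

F_rel = (AUC_test/D_test) / (AUC_ref/D_ref)
      = (741/50) / (1557/50)
      = 14.82 / 31.14 = 0.4759 = 47.59%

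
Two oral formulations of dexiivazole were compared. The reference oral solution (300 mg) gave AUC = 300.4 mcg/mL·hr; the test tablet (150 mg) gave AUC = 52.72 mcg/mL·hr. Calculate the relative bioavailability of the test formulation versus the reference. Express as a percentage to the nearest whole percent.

F_rel = (AUC_test/D_test) / (AUC_ref/D_ref)
      = (52.72/150) / (300.4/300)
      = 0.351467 / 1.00133 = 0.3510 = 35.10%

F_rel = 35%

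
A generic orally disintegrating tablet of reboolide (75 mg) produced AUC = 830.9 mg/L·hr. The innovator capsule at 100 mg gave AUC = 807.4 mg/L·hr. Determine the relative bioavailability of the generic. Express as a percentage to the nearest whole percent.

F_rel = (AUC_test/D_test) / (AUC_ref/D_ref)
      = (830.9/75) / (807.4/100)
      = 11.0787 / 8.074 = 1.3721 = 137.21%

F_rel = 137%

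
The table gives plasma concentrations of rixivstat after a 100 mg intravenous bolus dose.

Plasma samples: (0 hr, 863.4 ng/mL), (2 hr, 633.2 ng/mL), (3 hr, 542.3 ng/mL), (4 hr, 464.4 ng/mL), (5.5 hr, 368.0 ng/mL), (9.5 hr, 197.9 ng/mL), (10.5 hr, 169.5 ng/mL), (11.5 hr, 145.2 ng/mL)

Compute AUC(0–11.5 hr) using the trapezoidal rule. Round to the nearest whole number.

AUC = 4685 ng/mL·hr

Trapezoidal AUC_0→11.5:
  [0→2]: (863.4+633.2)/2 × 2 = 1496.6
  [2→3]: (633.2+542.3)/2 × 1 = 587.75
  [3→4]: (542.3+464.4)/2 × 1 = 503.35
  [4→5.5]: (464.4+368.0)/2 × 1.5 = 624.3
  [5.5→9.5]: (368.0+197.9)/2 × 4 = 1131.8
  [9.5→10.5]: (197.9+169.5)/2 × 1 = 183.7
  [10.5→11.5]: (169.5+145.2)/2 × 1 = 157.35
  Sum = 4684.85 ng/mL·hr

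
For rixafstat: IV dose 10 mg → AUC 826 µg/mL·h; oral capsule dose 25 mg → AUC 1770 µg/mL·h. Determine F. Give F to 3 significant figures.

F = 0.857

F = (AUC_ev / D_ev) / (AUC_iv / D_iv)
  = (1770/25) / (826/10)
  = 70.8 / 82.6 = 0.8571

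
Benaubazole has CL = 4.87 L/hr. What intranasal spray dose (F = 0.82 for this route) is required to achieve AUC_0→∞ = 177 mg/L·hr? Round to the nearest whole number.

Dose = 1051 mg

Dose = CL × AUC_0→∞ / F
     = 4.87 × 177 / 0.82 = 1051.21 mg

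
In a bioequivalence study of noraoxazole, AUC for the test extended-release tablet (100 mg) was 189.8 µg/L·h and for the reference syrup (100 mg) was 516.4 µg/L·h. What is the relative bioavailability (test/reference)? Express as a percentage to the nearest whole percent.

F_rel = 37%

F_rel = (AUC_test/D_test) / (AUC_ref/D_ref)
      = (189.8/100) / (516.4/100)
      = 1.898 / 5.164 = 0.3675 = 36.75%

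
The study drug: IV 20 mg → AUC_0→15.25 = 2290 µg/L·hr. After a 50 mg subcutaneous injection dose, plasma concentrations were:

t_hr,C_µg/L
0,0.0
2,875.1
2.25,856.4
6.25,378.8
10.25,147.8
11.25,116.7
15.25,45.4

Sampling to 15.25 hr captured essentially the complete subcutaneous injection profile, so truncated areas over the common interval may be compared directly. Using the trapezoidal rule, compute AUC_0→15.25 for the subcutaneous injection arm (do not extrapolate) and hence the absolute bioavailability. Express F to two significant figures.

F = 0.89

Trapezoidal AUC_0→15.25 (subcutaneous injection):
  [0→2]: (0.0+875.1)/2 × 2 = 875.1
  [2→2.25]: (875.1+856.4)/2 × 0.25 = 216.4375
  [2.25→6.25]: (856.4+378.8)/2 × 4 = 2470.4
  [6.25→10.25]: (378.8+147.8)/2 × 4 = 1053.2
  [10.25→11.25]: (147.8+116.7)/2 × 1 = 132.25
  [11.25→15.25]: (116.7+45.4)/2 × 4 = 324.2
  Sum = 5071.5875 µg/L·hr
F = (AUC_ev/D_ev)/(AUC_iv/D_iv) = (5071.5875/50)/(2290/20) = 101.43175/114.5 = 0.8859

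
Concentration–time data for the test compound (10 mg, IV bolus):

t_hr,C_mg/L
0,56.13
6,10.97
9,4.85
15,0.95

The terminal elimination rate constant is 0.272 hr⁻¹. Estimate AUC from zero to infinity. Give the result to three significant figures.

AUC = 246 mg/L·hr

Trapezoidal AUC_0→15:
  [0→6]: (56.13+10.97)/2 × 6 = 201.3
  [6→9]: (10.97+4.85)/2 × 3 = 23.73
  [9→15]: (4.85+0.95)/2 × 6 = 17.4
  Sum = 242.43 mg/L·hr
Extrapolated tail: C_last / k_e = 0.95 / 0.272 = 3.493
AUC_0→∞ = 242.43 + 3.493 = 245.923 mg/L·hr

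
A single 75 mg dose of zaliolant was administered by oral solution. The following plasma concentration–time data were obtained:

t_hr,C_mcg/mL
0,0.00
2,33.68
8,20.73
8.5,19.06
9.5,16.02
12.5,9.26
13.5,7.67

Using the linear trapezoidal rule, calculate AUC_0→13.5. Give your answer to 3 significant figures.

Trapezoidal AUC_0→13.5:
  [0→2]: (0.00+33.68)/2 × 2 = 33.68
  [2→8]: (33.68+20.73)/2 × 6 = 163.23
  [8→8.5]: (20.73+19.06)/2 × 0.5 = 9.9475
  [8.5→9.5]: (19.06+16.02)/2 × 1 = 17.54
  [9.5→12.5]: (16.02+9.26)/2 × 3 = 37.92
  [12.5→13.5]: (9.26+7.67)/2 × 1 = 8.465
  Sum = 270.7825 mcg/mL·hr

AUC = 271 mcg/mL·hr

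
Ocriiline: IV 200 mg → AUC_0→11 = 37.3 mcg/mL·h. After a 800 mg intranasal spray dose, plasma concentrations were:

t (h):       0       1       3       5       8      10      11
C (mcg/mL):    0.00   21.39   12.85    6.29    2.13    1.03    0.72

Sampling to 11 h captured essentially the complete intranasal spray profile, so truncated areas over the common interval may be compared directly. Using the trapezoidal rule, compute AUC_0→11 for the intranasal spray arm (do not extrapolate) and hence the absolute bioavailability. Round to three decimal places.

F = 0.541

Trapezoidal AUC_0→11 (intranasal spray):
  [0→1]: (0.00+21.39)/2 × 1 = 10.695
  [1→3]: (21.39+12.85)/2 × 2 = 34.24
  [3→5]: (12.85+6.29)/2 × 2 = 19.14
  [5→8]: (6.29+2.13)/2 × 3 = 12.63
  [8→10]: (2.13+1.03)/2 × 2 = 3.16
  [10→11]: (1.03+0.72)/2 × 1 = 0.875
  Sum = 80.74 mcg/mL·h
F = (AUC_ev/D_ev)/(AUC_iv/D_iv) = (80.74/800)/(37.3/200) = 0.100925/0.1865 = 0.5412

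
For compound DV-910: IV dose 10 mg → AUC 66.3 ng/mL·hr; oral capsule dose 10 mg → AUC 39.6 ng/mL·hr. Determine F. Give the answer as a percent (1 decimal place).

F = (AUC_ev / D_ev) / (AUC_iv / D_iv)
  = (39.6/10) / (66.3/10)
  = 3.96 / 6.63 = 0.5973
  = 59.73%

F = 59.7%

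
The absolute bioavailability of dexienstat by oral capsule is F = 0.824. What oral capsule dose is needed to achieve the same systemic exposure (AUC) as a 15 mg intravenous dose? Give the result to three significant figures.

D_oral = 18.2 mg

For equal systemic exposure: F × D_ev = D_iv
D_ev = D_iv / F = 15 / 0.824 = 18.2039 mg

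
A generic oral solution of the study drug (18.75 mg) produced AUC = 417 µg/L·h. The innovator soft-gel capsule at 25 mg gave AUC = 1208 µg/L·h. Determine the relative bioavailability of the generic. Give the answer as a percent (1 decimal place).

F_rel = 46.0%

F_rel = (AUC_test/D_test) / (AUC_ref/D_ref)
      = (417/18.75) / (1208/25)
      = 22.24 / 48.32 = 0.4603 = 46.03%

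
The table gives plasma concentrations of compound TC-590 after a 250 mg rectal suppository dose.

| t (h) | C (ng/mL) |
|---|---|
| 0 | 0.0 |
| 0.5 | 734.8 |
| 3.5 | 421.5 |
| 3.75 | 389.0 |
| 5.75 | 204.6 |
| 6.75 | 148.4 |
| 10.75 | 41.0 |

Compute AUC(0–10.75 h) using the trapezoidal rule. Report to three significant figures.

Trapezoidal AUC_0→10.75:
  [0→0.5]: (0.0+734.8)/2 × 0.5 = 183.7
  [0.5→3.5]: (734.8+421.5)/2 × 3 = 1734.45
  [3.5→3.75]: (421.5+389.0)/2 × 0.25 = 101.3125
  [3.75→5.75]: (389.0+204.6)/2 × 2 = 593.6
  [5.75→6.75]: (204.6+148.4)/2 × 1 = 176.5
  [6.75→10.75]: (148.4+41.0)/2 × 4 = 378.8
  Sum = 3168.3625 ng/mL·h

AUC = 3170 ng/mL·h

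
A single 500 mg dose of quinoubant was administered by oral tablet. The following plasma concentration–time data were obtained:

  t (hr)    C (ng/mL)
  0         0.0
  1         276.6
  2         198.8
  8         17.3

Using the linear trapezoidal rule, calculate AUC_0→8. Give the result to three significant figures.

Trapezoidal AUC_0→8:
  [0→1]: (0.0+276.6)/2 × 1 = 138.3
  [1→2]: (276.6+198.8)/2 × 1 = 237.7
  [2→8]: (198.8+17.3)/2 × 6 = 648.3
  Sum = 1024.3 ng/mL·hr

AUC = 1020 ng/mL·hr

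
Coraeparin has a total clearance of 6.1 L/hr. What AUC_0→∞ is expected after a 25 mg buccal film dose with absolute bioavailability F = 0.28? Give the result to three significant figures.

AUC = 1.15 mg/L·hr

AUC_0→∞ = F × Dose / CL
        = 0.28 × 25 / 6.1 = 1.14754 mg/L·hr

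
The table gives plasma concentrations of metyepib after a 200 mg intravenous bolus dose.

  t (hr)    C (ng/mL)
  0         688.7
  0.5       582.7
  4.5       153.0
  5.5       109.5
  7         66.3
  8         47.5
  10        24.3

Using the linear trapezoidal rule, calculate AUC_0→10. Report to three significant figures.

AUC = 2180 ng/mL·hr

Trapezoidal AUC_0→10:
  [0→0.5]: (688.7+582.7)/2 × 0.5 = 317.85
  [0.5→4.5]: (582.7+153.0)/2 × 4 = 1471.4
  [4.5→5.5]: (153.0+109.5)/2 × 1 = 131.25
  [5.5→7]: (109.5+66.3)/2 × 1.5 = 131.85
  [7→8]: (66.3+47.5)/2 × 1 = 56.9
  [8→10]: (47.5+24.3)/2 × 2 = 71.8
  Sum = 2181.05 ng/mL·hr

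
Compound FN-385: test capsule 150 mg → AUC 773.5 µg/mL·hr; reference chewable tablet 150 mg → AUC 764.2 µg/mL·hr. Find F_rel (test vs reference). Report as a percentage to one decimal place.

F_rel = 101.2%

F_rel = (AUC_test/D_test) / (AUC_ref/D_ref)
      = (773.5/150) / (764.2/150)
      = 5.15667 / 5.09467 = 1.0122 = 101.22%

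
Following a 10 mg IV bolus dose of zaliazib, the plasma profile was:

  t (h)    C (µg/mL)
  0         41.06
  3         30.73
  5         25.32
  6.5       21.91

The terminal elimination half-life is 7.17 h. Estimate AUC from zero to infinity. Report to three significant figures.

Trapezoidal AUC_0→6.5:
  [0→3]: (41.06+30.73)/2 × 3 = 107.685
  [3→5]: (30.73+25.32)/2 × 2 = 56.05
  [5→6.5]: (25.32+21.91)/2 × 1.5 = 35.4225
  Sum = 199.1575 µg/mL·h
k_e = ln2 / t½ = 0.693147 / 7.17 = 0.0967 h^-1
Extrapolated tail: C_last / k_e = 21.91 / 0.0967 = 226.577
AUC_0→∞ = 199.1575 + 226.577 = 425.7345 µg/mL·h

AUC = 426 µg/mL·h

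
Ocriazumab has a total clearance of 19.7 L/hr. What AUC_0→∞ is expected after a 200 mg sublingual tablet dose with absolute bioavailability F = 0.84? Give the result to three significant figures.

AUC_0→∞ = F × Dose / CL
        = 0.84 × 200 / 19.7 = 8.52792 mg/L·hr

AUC = 8.53 mg/L·hr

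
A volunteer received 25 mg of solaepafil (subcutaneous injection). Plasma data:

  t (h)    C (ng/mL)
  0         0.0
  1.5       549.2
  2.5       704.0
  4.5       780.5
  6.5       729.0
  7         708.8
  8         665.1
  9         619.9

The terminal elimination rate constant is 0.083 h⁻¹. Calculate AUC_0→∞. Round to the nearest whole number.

AUC = 13190 ng/mL·h

Trapezoidal AUC_0→9:
  [0→1.5]: (0.0+549.2)/2 × 1.5 = 411.9
  [1.5→2.5]: (549.2+704.0)/2 × 1 = 626.6
  [2.5→4.5]: (704.0+780.5)/2 × 2 = 1484.5
  [4.5→6.5]: (780.5+729.0)/2 × 2 = 1509.5
  [6.5→7]: (729.0+708.8)/2 × 0.5 = 359.45
  [7→8]: (708.8+665.1)/2 × 1 = 686.95
  [8→9]: (665.1+619.9)/2 × 1 = 642.5
  Sum = 5721.4 ng/mL·h
Extrapolated tail: C_last / k_e = 619.9 / 0.083 = 7468.675
AUC_0→∞ = 5721.4 + 7468.675 = 13190.075 ng/mL·h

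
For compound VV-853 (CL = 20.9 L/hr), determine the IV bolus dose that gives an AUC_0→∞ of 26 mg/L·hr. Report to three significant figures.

Dose_iv = CL × AUC_0→∞
     = 20.9 × 26 = 543.4 mg

Dose = 543 mg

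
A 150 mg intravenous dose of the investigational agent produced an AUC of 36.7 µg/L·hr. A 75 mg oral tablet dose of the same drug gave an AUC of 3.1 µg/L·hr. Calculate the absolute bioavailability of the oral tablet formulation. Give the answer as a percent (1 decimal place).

F = (AUC_ev / D_ev) / (AUC_iv / D_iv)
  = (3.1/75) / (36.7/150)
  = 0.0413333 / 0.244667 = 0.1689
  = 16.89%

F = 16.9%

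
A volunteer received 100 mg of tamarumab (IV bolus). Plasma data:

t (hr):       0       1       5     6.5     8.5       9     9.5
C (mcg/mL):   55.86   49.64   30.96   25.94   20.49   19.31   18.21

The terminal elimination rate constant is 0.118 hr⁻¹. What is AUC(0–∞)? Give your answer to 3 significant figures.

Trapezoidal AUC_0→9.5:
  [0→1]: (55.86+49.64)/2 × 1 = 52.75
  [1→5]: (49.64+30.96)/2 × 4 = 161.2
  [5→6.5]: (30.96+25.94)/2 × 1.5 = 42.675
  [6.5→8.5]: (25.94+20.49)/2 × 2 = 46.43
  [8.5→9]: (20.49+19.31)/2 × 0.5 = 9.95
  [9→9.5]: (19.31+18.21)/2 × 0.5 = 9.38
  Sum = 322.385 mcg/mL·hr
Extrapolated tail: C_last / k_e = 18.21 / 0.118 = 154.322
AUC_0→∞ = 322.385 + 154.322 = 476.707 mcg/mL·hr

AUC = 477 mcg/mL·hr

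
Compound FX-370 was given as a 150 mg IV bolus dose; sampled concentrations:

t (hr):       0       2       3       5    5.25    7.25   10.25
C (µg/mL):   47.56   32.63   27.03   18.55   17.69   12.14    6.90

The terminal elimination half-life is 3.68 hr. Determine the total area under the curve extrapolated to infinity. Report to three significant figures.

AUC = 255 µg/mL·hr

Trapezoidal AUC_0→10.25:
  [0→2]: (47.56+32.63)/2 × 2 = 80.19
  [2→3]: (32.63+27.03)/2 × 1 = 29.83
  [3→5]: (27.03+18.55)/2 × 2 = 45.58
  [5→5.25]: (18.55+17.69)/2 × 0.25 = 4.53
  [5.25→7.25]: (17.69+12.14)/2 × 2 = 29.83
  [7.25→10.25]: (12.14+6.90)/2 × 3 = 28.56
  Sum = 218.52 µg/mL·hr
k_e = ln2 / t½ = 0.693147 / 3.68 = 0.1884 hr^-1
Extrapolated tail: C_last / k_e = 6.90 / 0.1884 = 36.624
AUC_0→∞ = 218.52 + 36.624 = 255.144 µg/mL·hr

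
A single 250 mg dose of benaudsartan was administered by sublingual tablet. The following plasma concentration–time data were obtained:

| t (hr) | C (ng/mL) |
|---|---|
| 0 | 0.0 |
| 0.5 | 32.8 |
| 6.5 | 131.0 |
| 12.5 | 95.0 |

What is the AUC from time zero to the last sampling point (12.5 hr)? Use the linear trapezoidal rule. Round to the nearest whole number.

AUC = 1178 ng/mL·hr

Trapezoidal AUC_0→12.5:
  [0→0.5]: (0.0+32.8)/2 × 0.5 = 8.2
  [0.5→6.5]: (32.8+131.0)/2 × 6 = 491.4
  [6.5→12.5]: (131.0+95.0)/2 × 6 = 678.0
  Sum = 1177.6 ng/mL·hr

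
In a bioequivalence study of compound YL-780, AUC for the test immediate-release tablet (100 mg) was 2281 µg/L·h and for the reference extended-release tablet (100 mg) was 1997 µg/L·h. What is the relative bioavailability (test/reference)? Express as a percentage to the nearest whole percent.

F_rel = (AUC_test/D_test) / (AUC_ref/D_ref)
      = (2281/100) / (1997/100)
      = 22.81 / 19.97 = 1.1422 = 114.22%

F_rel = 114%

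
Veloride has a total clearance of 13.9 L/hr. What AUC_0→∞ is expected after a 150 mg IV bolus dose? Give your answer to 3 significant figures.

AUC = 10.8 mg/L·hr

AUC_0→∞ = Dose_iv / CL
        = 150 / 13.9 = 10.7914 mg/L·hr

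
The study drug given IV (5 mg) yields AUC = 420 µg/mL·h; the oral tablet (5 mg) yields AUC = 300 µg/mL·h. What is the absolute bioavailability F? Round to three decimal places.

F = 0.714

F = (AUC_ev / D_ev) / (AUC_iv / D_iv)
  = (300/5) / (420/5)
  = 60 / 84 = 0.7143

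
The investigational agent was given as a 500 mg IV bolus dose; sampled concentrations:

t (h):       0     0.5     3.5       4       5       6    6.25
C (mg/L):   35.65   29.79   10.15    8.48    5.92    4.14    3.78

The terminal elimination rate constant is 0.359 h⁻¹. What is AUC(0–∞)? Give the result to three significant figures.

AUC = 105 mg/L·h

Trapezoidal AUC_0→6.25:
  [0→0.5]: (35.65+29.79)/2 × 0.5 = 16.36
  [0.5→3.5]: (29.79+10.15)/2 × 3 = 59.91
  [3.5→4]: (10.15+8.48)/2 × 0.5 = 4.6575
  [4→5]: (8.48+5.92)/2 × 1 = 7.2
  [5→6]: (5.92+4.14)/2 × 1 = 5.03
  [6→6.25]: (4.14+3.78)/2 × 0.25 = 0.99
  Sum = 94.1475 mg/L·h
Extrapolated tail: C_last / k_e = 3.78 / 0.359 = 10.529
AUC_0→∞ = 94.1475 + 10.529 = 104.6765 mg/L·h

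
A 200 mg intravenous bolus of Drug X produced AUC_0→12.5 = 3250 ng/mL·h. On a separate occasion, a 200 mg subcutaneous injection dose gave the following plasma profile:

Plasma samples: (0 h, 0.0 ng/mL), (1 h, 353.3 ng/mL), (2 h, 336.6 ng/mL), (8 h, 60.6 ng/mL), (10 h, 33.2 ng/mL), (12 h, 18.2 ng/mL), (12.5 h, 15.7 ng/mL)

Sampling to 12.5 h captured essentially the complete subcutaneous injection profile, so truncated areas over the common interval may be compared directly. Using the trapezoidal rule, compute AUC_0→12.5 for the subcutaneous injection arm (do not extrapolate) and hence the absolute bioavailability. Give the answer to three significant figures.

Trapezoidal AUC_0→12.5 (subcutaneous injection):
  [0→1]: (0.0+353.3)/2 × 1 = 176.65
  [1→2]: (353.3+336.6)/2 × 1 = 344.95
  [2→8]: (336.6+60.6)/2 × 6 = 1191.6
  [8→10]: (60.6+33.2)/2 × 2 = 93.8
  [10→12]: (33.2+18.2)/2 × 2 = 51.4
  [12→12.5]: (18.2+15.7)/2 × 0.5 = 8.475
  Sum = 1866.875 ng/mL·h
F = (AUC_ev/D_ev)/(AUC_iv/D_iv) = (1866.875/200)/(3250/200) = 9.334375/16.25 = 0.5744

F = 0.574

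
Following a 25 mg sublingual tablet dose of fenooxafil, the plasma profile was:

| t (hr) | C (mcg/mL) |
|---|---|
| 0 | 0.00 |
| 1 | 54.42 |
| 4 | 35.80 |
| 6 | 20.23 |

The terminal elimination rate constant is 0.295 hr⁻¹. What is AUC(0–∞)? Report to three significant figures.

AUC = 287 mcg/mL·hr

Trapezoidal AUC_0→6:
  [0→1]: (0.00+54.42)/2 × 1 = 27.21
  [1→4]: (54.42+35.80)/2 × 3 = 135.33
  [4→6]: (35.80+20.23)/2 × 2 = 56.03
  Sum = 218.57 mcg/mL·hr
Extrapolated tail: C_last / k_e = 20.23 / 0.295 = 68.576
AUC_0→∞ = 218.57 + 68.576 = 287.146 mcg/mL·hr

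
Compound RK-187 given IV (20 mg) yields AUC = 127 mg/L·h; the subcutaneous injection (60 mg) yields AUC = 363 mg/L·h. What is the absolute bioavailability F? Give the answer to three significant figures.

F = 0.953

F = (AUC_ev / D_ev) / (AUC_iv / D_iv)
  = (363/60) / (127/20)
  = 6.05 / 6.35 = 0.9528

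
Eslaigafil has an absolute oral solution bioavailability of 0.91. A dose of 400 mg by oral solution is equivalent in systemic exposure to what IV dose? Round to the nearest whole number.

D_iv = 364 mg

Systemic exposure from an extravascular dose = F × D_ev, so the equivalent IV dose is F × D_ev.
D_iv = F × D_ev = 0.91 × 400 = 364 mg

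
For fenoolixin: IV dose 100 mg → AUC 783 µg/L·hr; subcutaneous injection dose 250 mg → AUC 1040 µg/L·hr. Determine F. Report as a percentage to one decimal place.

F = (AUC_ev / D_ev) / (AUC_iv / D_iv)
  = (1040/250) / (783/100)
  = 4.16 / 7.83 = 0.5313
  = 53.13%

F = 53.1%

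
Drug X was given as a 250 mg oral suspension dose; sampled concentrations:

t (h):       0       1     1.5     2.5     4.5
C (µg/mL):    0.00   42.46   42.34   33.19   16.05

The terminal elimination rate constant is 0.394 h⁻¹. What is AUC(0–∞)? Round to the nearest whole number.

Trapezoidal AUC_0→4.5:
  [0→1]: (0.00+42.46)/2 × 1 = 21.23
  [1→1.5]: (42.46+42.34)/2 × 0.5 = 21.2
  [1.5→2.5]: (42.34+33.19)/2 × 1 = 37.765
  [2.5→4.5]: (33.19+16.05)/2 × 2 = 49.24
  Sum = 129.435 µg/mL·h
Extrapolated tail: C_last / k_e = 16.05 / 0.394 = 40.736
AUC_0→∞ = 129.435 + 40.736 = 170.171 µg/mL·h

AUC = 170 µg/mL·h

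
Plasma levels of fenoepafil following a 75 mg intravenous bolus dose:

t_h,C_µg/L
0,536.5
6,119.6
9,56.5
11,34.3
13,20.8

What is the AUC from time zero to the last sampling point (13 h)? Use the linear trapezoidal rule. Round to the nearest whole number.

AUC = 2378 µg/L·h

Trapezoidal AUC_0→13:
  [0→6]: (536.5+119.6)/2 × 6 = 1968.3
  [6→9]: (119.6+56.5)/2 × 3 = 264.15
  [9→11]: (56.5+34.3)/2 × 2 = 90.8
  [11→13]: (34.3+20.8)/2 × 2 = 55.1
  Sum = 2378.35 µg/L·h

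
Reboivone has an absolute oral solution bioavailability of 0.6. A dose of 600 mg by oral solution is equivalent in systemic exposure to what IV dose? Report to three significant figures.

D_iv = 360 mg

Systemic exposure from an extravascular dose = F × D_ev, so the equivalent IV dose is F × D_ev.
D_iv = F × D_ev = 0.6 × 600 = 360 mg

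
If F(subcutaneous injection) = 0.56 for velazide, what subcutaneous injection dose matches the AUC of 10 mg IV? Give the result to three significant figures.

For equal systemic exposure: F × D_ev = D_iv
D_ev = D_iv / F = 10 / 0.56 = 17.8571 mg

D_subcutaneous = 17.9 mg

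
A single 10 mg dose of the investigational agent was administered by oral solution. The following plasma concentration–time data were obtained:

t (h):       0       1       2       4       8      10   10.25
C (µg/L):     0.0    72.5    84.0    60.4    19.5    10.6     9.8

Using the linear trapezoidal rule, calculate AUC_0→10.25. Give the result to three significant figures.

AUC = 451 µg/L·h

Trapezoidal AUC_0→10.25:
  [0→1]: (0.0+72.5)/2 × 1 = 36.25
  [1→2]: (72.5+84.0)/2 × 1 = 78.25
  [2→4]: (84.0+60.4)/2 × 2 = 144.4
  [4→8]: (60.4+19.5)/2 × 4 = 159.8
  [8→10]: (19.5+10.6)/2 × 2 = 30.1
  [10→10.25]: (10.6+9.8)/2 × 0.25 = 2.55
  Sum = 451.35 µg/L·h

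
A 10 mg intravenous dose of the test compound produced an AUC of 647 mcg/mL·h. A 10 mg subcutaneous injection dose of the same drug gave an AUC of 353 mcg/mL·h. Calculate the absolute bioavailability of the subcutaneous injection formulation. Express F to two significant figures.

F = 0.55

F = (AUC_ev / D_ev) / (AUC_iv / D_iv)
  = (353/10) / (647/10)
  = 35.3 / 64.7 = 0.5456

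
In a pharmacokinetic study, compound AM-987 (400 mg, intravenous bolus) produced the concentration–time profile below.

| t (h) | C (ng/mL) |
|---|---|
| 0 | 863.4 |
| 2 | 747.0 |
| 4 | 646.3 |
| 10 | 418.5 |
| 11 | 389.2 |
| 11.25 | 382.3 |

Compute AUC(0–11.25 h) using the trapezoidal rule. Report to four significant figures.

Trapezoidal AUC_0→11.25:
  [0→2]: (863.4+747.0)/2 × 2 = 1610.4
  [2→4]: (747.0+646.3)/2 × 2 = 1393.3
  [4→10]: (646.3+418.5)/2 × 6 = 3194.4
  [10→11]: (418.5+389.2)/2 × 1 = 403.85
  [11→11.25]: (389.2+382.3)/2 × 0.25 = 96.4375
  Sum = 6698.3875 ng/mL·h

AUC = 6698 ng/mL·h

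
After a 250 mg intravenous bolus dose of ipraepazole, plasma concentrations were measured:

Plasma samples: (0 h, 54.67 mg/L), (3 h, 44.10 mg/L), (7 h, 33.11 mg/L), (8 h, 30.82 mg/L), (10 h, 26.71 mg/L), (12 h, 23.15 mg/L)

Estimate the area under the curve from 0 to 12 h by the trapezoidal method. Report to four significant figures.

Trapezoidal AUC_0→12:
  [0→3]: (54.67+44.10)/2 × 3 = 148.155
  [3→7]: (44.10+33.11)/2 × 4 = 154.42
  [7→8]: (33.11+30.82)/2 × 1 = 31.965
  [8→10]: (30.82+26.71)/2 × 2 = 57.53
  [10→12]: (26.71+23.15)/2 × 2 = 49.86
  Sum = 441.93 mg/L·h

AUC = 441.9 mg/L·h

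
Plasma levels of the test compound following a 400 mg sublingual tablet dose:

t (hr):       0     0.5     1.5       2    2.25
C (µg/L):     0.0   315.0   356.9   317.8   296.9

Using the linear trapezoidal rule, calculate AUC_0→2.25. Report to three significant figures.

AUC = 660 µg/L·hr

Trapezoidal AUC_0→2.25:
  [0→0.5]: (0.0+315.0)/2 × 0.5 = 78.75
  [0.5→1.5]: (315.0+356.9)/2 × 1 = 335.95
  [1.5→2]: (356.9+317.8)/2 × 0.5 = 168.675
  [2→2.25]: (317.8+296.9)/2 × 0.25 = 76.8375
  Sum = 660.2125 µg/L·hr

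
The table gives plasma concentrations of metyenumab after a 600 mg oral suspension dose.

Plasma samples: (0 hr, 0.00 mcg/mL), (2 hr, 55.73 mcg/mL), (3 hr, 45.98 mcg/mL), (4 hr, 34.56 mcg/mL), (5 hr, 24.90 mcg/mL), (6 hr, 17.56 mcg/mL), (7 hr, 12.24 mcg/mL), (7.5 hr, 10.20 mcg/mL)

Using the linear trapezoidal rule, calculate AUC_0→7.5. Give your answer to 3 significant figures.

AUC = 218 mcg/mL·hr

Trapezoidal AUC_0→7.5:
  [0→2]: (0.00+55.73)/2 × 2 = 55.73
  [2→3]: (55.73+45.98)/2 × 1 = 50.855
  [3→4]: (45.98+34.56)/2 × 1 = 40.27
  [4→5]: (34.56+24.90)/2 × 1 = 29.73
  [5→6]: (24.90+17.56)/2 × 1 = 21.23
  [6→7]: (17.56+12.24)/2 × 1 = 14.9
  [7→7.5]: (12.24+10.20)/2 × 0.5 = 5.61
  Sum = 218.325 mcg/mL·hr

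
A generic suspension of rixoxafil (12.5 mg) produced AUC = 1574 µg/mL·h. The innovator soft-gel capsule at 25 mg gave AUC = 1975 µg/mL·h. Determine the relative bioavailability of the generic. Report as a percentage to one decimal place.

F_rel = 159.4%

F_rel = (AUC_test/D_test) / (AUC_ref/D_ref)
      = (1574/12.5) / (1975/25)
      = 125.92 / 79 = 1.5939 = 159.39%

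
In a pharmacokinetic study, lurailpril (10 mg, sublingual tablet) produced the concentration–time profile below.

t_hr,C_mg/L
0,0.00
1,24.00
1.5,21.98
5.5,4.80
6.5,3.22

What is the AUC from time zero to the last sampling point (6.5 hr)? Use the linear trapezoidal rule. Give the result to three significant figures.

AUC = 81.1 mg/L·hr

Trapezoidal AUC_0→6.5:
  [0→1]: (0.00+24.00)/2 × 1 = 12.0
  [1→1.5]: (24.00+21.98)/2 × 0.5 = 11.495
  [1.5→5.5]: (21.98+4.80)/2 × 4 = 53.56
  [5.5→6.5]: (4.80+3.22)/2 × 1 = 4.01
  Sum = 81.065 mg/L·hr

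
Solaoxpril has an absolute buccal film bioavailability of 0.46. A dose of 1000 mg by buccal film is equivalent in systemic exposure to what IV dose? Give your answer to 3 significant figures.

Systemic exposure from an extravascular dose = F × D_ev, so the equivalent IV dose is F × D_ev.
D_iv = F × D_ev = 0.46 × 1000 = 460 mg

D_iv = 460 mg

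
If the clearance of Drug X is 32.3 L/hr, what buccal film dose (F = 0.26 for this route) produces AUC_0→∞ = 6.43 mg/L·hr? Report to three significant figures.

Dose = CL × AUC_0→∞ / F
     = 32.3 × 6.43 / 0.26 = 798.804 mg

Dose = 799 mg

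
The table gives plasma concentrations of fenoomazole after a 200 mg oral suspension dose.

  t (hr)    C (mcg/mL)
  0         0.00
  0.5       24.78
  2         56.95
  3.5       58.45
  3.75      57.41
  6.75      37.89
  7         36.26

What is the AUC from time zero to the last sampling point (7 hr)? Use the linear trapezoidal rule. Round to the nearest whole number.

Trapezoidal AUC_0→7:
  [0→0.5]: (0.00+24.78)/2 × 0.5 = 6.195
  [0.5→2]: (24.78+56.95)/2 × 1.5 = 61.2975
  [2→3.5]: (56.95+58.45)/2 × 1.5 = 86.55
  [3.5→3.75]: (58.45+57.41)/2 × 0.25 = 14.4825
  [3.75→6.75]: (57.41+37.89)/2 × 3 = 142.95
  [6.75→7]: (37.89+36.26)/2 × 0.25 = 9.26875
  Sum = 320.74375 mcg/mL·hr

AUC = 321 mcg/mL·hr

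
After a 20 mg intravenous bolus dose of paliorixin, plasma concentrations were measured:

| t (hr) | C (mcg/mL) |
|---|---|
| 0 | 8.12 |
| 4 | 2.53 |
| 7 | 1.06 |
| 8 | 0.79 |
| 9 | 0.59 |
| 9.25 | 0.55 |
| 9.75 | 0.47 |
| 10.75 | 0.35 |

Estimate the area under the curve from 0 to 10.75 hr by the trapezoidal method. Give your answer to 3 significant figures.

Trapezoidal AUC_0→10.75:
  [0→4]: (8.12+2.53)/2 × 4 = 21.3
  [4→7]: (2.53+1.06)/2 × 3 = 5.385
  [7→8]: (1.06+0.79)/2 × 1 = 0.925
  [8→9]: (0.79+0.59)/2 × 1 = 0.69
  [9→9.25]: (0.59+0.55)/2 × 0.25 = 0.1425
  [9.25→9.75]: (0.55+0.47)/2 × 0.5 = 0.255
  [9.75→10.75]: (0.47+0.35)/2 × 1 = 0.41
  Sum = 29.1075 mcg/mL·hr

AUC = 29.1 mcg/mL·hr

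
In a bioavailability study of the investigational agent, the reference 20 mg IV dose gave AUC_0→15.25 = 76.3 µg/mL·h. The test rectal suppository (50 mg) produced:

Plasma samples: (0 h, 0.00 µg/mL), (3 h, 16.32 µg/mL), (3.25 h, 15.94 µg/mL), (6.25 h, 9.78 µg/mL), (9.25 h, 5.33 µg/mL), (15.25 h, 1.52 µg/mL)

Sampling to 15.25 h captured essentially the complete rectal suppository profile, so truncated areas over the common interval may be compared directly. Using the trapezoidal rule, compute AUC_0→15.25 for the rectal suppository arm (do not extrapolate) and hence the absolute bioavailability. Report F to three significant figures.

F = 0.578

Trapezoidal AUC_0→15.25 (rectal suppository):
  [0→3]: (0.00+16.32)/2 × 3 = 24.48
  [3→3.25]: (16.32+15.94)/2 × 0.25 = 4.0325
  [3.25→6.25]: (15.94+9.78)/2 × 3 = 38.58
  [6.25→9.25]: (9.78+5.33)/2 × 3 = 22.665
  [9.25→15.25]: (5.33+1.52)/2 × 6 = 20.55
  Sum = 110.3075 µg/mL·h
F = (AUC_ev/D_ev)/(AUC_iv/D_iv) = (110.3075/50)/(76.3/20) = 2.20615/3.815 = 0.5783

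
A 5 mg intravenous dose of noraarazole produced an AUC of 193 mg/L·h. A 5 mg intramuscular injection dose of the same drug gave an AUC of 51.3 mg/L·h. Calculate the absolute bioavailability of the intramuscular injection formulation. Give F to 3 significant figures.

F = (AUC_ev / D_ev) / (AUC_iv / D_iv)
  = (51.3/5) / (193/5)
  = 10.26 / 38.6 = 0.2658

F = 0.266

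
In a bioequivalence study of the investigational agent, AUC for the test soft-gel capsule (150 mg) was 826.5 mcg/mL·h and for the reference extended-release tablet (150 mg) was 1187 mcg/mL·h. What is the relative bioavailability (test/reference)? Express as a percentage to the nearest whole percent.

F_rel = (AUC_test/D_test) / (AUC_ref/D_ref)
      = (826.5/150) / (1187/150)
      = 5.51 / 7.91333 = 0.6963 = 69.63%

F_rel = 70%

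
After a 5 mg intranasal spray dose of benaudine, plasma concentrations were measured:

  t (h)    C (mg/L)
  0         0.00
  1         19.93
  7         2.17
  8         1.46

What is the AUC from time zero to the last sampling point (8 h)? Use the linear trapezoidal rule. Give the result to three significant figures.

AUC = 78.1 mg/L·h

Trapezoidal AUC_0→8:
  [0→1]: (0.00+19.93)/2 × 1 = 9.965
  [1→7]: (19.93+2.17)/2 × 6 = 66.3
  [7→8]: (2.17+1.46)/2 × 1 = 1.815
  Sum = 78.08 mg/L·h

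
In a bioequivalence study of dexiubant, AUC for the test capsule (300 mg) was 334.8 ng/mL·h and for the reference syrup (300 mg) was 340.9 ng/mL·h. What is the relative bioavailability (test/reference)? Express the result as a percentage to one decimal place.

F_rel = (AUC_test/D_test) / (AUC_ref/D_ref)
      = (334.8/300) / (340.9/300)
      = 1.116 / 1.13633 = 0.9821 = 98.21%

F_rel = 98.2%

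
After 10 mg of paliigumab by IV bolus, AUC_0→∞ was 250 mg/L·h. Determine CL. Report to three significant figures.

CL = Dose_iv / AUC_0→∞
   = 10 / 250 = 0.04 L/h

CL = 0.0400 L/h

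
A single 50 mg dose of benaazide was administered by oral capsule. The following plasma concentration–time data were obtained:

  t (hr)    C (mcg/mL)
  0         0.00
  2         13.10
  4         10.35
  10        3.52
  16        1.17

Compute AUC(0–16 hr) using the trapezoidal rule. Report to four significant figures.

AUC = 92.23 mcg/mL·hr

Trapezoidal AUC_0→16:
  [0→2]: (0.00+13.10)/2 × 2 = 13.1
  [2→4]: (13.10+10.35)/2 × 2 = 23.45
  [4→10]: (10.35+3.52)/2 × 6 = 41.61
  [10→16]: (3.52+1.17)/2 × 6 = 14.07
  Sum = 92.23 mcg/mL·hr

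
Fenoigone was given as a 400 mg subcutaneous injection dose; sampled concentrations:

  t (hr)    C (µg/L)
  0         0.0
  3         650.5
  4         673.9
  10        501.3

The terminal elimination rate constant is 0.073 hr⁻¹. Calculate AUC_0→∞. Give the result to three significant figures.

AUC = 12000 µg/L·hr

Trapezoidal AUC_0→10:
  [0→3]: (0.0+650.5)/2 × 3 = 975.75
  [3→4]: (650.5+673.9)/2 × 1 = 662.2
  [4→10]: (673.9+501.3)/2 × 6 = 3525.6
  Sum = 5163.55 µg/L·hr
Extrapolated tail: C_last / k_e = 501.3 / 0.073 = 6867.123
AUC_0→∞ = 5163.55 + 6867.123 = 12030.673 µg/L·hr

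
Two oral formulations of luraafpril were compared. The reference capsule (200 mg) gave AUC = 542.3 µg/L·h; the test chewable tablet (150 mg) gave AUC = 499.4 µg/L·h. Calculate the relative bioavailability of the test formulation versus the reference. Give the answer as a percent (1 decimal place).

F_rel = 122.8%

F_rel = (AUC_test/D_test) / (AUC_ref/D_ref)
      = (499.4/150) / (542.3/200)
      = 3.32933 / 2.7115 = 1.2279 = 122.79%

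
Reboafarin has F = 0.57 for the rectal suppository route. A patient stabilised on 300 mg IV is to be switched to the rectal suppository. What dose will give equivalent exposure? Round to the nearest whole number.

For equal systemic exposure: F × D_ev = D_iv
D_ev = D_iv / F = 300 / 0.57 = 526.316 mg

D_rectal = 526 mg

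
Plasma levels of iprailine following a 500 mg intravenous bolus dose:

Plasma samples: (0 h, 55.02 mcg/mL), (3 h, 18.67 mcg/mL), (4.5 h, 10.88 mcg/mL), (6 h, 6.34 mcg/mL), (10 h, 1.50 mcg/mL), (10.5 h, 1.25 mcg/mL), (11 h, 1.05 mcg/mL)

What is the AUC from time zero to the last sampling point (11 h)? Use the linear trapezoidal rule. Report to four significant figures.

Trapezoidal AUC_0→11:
  [0→3]: (55.02+18.67)/2 × 3 = 110.535
  [3→4.5]: (18.67+10.88)/2 × 1.5 = 22.1625
  [4.5→6]: (10.88+6.34)/2 × 1.5 = 12.915
  [6→10]: (6.34+1.50)/2 × 4 = 15.68
  [10→10.5]: (1.50+1.25)/2 × 0.5 = 0.6875
  [10.5→11]: (1.25+1.05)/2 × 0.5 = 0.575
  Sum = 162.555 mcg/mL·h

AUC = 162.6 mcg/mL·h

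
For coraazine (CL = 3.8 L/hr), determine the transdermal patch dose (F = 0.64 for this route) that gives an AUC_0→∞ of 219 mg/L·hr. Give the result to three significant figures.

Dose = CL × AUC_0→∞ / F
     = 3.8 × 219 / 0.64 = 1300.3125 mg

Dose = 1300 mg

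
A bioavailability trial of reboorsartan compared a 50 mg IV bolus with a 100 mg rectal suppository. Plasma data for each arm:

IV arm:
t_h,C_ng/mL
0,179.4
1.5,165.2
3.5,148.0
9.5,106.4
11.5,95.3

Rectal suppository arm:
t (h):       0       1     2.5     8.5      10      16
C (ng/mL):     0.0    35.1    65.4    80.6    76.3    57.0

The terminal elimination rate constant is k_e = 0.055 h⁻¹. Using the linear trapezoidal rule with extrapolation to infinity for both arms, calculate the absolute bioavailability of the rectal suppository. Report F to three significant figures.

F = 0.319

Trapezoidal AUC_0→11.5 (IV):
  [0→1.5]: (179.4+165.2)/2 × 1.5 = 258.45
  [1.5→3.5]: (165.2+148.0)/2 × 2 = 313.2
  [3.5→9.5]: (148.0+106.4)/2 × 6 = 763.2
  [9.5→11.5]: (106.4+95.3)/2 × 2 = 201.7
  Sum = 1536.55 ng/mL·h
IV tail: 95.3/0.055 = 1732.727; AUC_iv,0→∞ = 1536.55 + 1732.727 = 3269.277 ng/mL·h
Trapezoidal AUC_0→16 (rectal suppository):
  [0→1]: (0.0+35.1)/2 × 1 = 17.55
  [1→2.5]: (35.1+65.4)/2 × 1.5 = 75.375
  [2.5→8.5]: (65.4+80.6)/2 × 6 = 438.0
  [8.5→10]: (80.6+76.3)/2 × 1.5 = 117.675
  [10→16]: (76.3+57.0)/2 × 6 = 399.9
  Sum = 1048.5 ng/mL·h
rectal suppository tail: 57.0/0.055 = 1036.364; AUC_ev,0→∞ = 1048.5 + 1036.364 = 2084.864 ng/mL·h
F = (AUC_ev/D_ev)/(AUC_iv/D_iv) = (2084.864/100)/(3269.277/50) = 20.84864/65.38554 = 0.3189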